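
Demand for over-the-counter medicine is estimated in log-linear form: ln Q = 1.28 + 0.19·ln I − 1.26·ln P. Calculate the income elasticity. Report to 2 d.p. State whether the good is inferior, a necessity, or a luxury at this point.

0.19 (necessity)

In a log-linear demand, the coefficient on ln I is the income elasticity.
So η = 0.19.
0 < η < 1 ⇒ necessity.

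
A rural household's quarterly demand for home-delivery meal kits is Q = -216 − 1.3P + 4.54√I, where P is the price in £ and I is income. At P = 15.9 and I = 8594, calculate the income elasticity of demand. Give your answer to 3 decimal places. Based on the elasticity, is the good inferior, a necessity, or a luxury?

1.142 (luxury)

At P = 15.9, I = 8594: Q = 184.205.
Holding P constant, ∂Q/∂I = 4.54/(2√I) = 0.0244866.
η_I = (∂Q/∂I)·(I/Q) = 0.0244866 × (8594/184.205) = 1.142.
Since η > 1, this is a luxury.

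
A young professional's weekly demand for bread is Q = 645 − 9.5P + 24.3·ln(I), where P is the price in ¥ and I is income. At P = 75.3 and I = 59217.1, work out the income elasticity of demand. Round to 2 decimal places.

0.12

At P = 75.3, I = 59217.1: Q = 196.682.
Holding P constant, ∂Q/∂I = 24.3/I = 0.000410354.
η_I = (∂Q/∂I)·(I/Q) = 0.000410354 × (59217.1/196.682) = 0.12.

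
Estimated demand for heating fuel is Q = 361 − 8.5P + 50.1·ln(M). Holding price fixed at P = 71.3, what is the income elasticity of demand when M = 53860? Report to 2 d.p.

0.17

At P = 71.3, M = 53860: Q = 300.747.
Holding P constant, ∂Q/∂M = 50.1/M = 0.000930189.
η_M = (∂Q/∂M)·(M/Q) = 0.000930189 × (53860/300.747) = 0.17.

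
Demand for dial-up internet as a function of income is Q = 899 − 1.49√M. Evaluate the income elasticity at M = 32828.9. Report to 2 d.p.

-0.21

At M = 32828.9: Q = 629.031.
dQ/dM = -1.49/(2√M) = -0.00411176 at this income.
η = (dQ/dM)·(M/Q) = -0.00411176 × (32828.9/629.031) = -0.21.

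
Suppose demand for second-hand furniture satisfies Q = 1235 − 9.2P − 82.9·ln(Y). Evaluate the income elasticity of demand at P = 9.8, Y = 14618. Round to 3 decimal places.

-0.237

At P = 9.8, Y = 14618: Q = 349.828.
Holding P constant, ∂Q/∂Y = -82.9/Y = -0.00567109.
η_Y = (∂Q/∂Y)·(Y/Q) = -0.00567109 × (14618/349.828) = -0.237.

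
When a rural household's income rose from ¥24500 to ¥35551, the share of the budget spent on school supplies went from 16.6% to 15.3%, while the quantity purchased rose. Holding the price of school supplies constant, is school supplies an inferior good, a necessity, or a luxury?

necessity

Quantity rises but the budget share falls as income rises, so 0 < η < 1.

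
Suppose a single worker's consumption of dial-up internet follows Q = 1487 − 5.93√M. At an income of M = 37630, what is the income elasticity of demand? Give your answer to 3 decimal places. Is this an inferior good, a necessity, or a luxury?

-1.708 (inferior good)

At M = 37630: Q = 336.672.
dQ/dM = -5.93/(2√M) = -0.0152847 at this income.
η = (dQ/dM)·(M/Q) = -0.0152847 × (37630/336.672) = -1.708.
Since η < 0, the good is an inferior good.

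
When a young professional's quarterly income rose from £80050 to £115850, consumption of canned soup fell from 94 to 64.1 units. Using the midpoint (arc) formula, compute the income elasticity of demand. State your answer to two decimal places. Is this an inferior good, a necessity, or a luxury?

ΔQ = 64.1 − 94 = -29.9; midpoint Q̄ = (94 + 64.1)/2 = 79.05.
ΔI = 115850 − 80050 = 35800; midpoint Ī = (80050 + 115850)/2 = 97950.
η = (ΔQ/Q̄) ÷ (ΔI/Ī) = (-29.9/79.05) ÷ (35800/97950) = -1.03.
η < 0 ⇒ inferior good.

-1.03 (inferior good)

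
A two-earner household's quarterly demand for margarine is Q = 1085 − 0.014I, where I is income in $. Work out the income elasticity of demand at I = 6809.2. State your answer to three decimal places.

At I = 6809.2: Q = 989.671.
dQ/dI = −0.014.
η = (dQ/dI)·(I/Q) = -0.014 × (6809.2/989.671) = -0.096.

-0.096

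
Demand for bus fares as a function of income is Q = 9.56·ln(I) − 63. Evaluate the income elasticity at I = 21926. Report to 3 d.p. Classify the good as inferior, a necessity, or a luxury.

At I = 21926: Q = 32.556.
dQ/dI = 9.56/I = 0.000436012 at this income.
η = (dQ/dI)·(I/Q) = 0.000436012 × (21926/32.556) = 0.294.
Since 0 < η < 1, the good is a necessity.

0.294 (necessity)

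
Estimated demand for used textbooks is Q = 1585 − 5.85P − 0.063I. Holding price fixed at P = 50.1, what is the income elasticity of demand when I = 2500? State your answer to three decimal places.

-0.139

At P = 50.1, I = 2500: Q = 1134.415.
Holding P constant, ∂Q/∂I = −0.063.
η_I = (∂Q/∂I)·(I/Q) = -0.063 × (2500/1134.415) = -0.139.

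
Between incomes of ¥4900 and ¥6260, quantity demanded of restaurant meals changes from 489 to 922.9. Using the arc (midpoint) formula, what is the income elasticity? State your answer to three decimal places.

2.522

ΔQ = 922.9 − 489 = 433.9; midpoint Q̄ = (489 + 922.9)/2 = 705.95.
ΔI = 6260 − 4900 = 1360; midpoint Ī = (4900 + 6260)/2 = 5580.
η = (ΔQ/Q̄) ÷ (ΔI/Ī) = (433.9/705.95) ÷ (1360/5580) = 2.522.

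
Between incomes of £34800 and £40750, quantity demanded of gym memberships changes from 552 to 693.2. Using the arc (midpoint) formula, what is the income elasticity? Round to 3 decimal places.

ΔQ = 693.2 − 552 = 141.2; midpoint Q̄ = (552 + 693.2)/2 = 622.6.
ΔI = 40750 − 34800 = 5950; midpoint Ī = (34800 + 40750)/2 = 37775.
η = (ΔQ/Q̄) ÷ (ΔI/Ī) = (141.2/622.6) ÷ (5950/37775) = 1.440.

1.440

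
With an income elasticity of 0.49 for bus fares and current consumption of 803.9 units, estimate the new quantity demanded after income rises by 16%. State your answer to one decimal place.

866.9

%ΔQ ≈ η × %ΔI = 0.49 × 16% = 7.84%.
New Q ≈ 803.9 × (1 + 0.0784) = 866.9.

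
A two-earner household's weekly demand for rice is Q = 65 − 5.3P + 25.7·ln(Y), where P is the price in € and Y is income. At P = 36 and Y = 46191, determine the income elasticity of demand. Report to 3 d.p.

At P = 36, Y = 46191: Q = 150.232.
Holding P constant, ∂Q/∂Y = 25.7/Y = 0.000556385.
η_Y = (∂Q/∂Y)·(Y/Q) = 0.000556385 × (46191/150.232) = 0.171.

0.171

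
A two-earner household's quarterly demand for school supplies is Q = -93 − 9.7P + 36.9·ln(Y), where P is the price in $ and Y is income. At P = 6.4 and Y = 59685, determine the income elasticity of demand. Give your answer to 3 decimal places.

0.147

At P = 6.4, Y = 59685: Q = 250.703.
Holding P constant, ∂Q/∂Y = 36.9/Y = 0.000618246.
η_Y = (∂Q/∂Y)·(Y/Q) = 0.000618246 × (59685/250.703) = 0.147.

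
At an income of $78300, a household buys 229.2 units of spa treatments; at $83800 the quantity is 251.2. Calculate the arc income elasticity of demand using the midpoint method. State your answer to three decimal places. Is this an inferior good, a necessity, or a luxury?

ΔQ = 251.2 − 229.2 = 22; midpoint Q̄ = (229.2 + 251.2)/2 = 240.2.
ΔI = 83800 − 78300 = 5500; midpoint Ī = (78300 + 83800)/2 = 81050.
η = (ΔQ/Q̄) ÷ (ΔI/Ī) = (22/240.2) ÷ (5500/81050) = 1.350.
η > 1 ⇒ luxury.

1.350 (luxury)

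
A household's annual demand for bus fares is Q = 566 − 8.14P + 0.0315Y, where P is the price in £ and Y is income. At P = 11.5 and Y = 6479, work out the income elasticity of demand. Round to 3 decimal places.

0.302

At P = 11.5, Y = 6479: Q = 676.478.
Holding P constant, ∂Q/∂Y = 0.0315.
η_Y = (∂Q/∂Y)·(Y/Q) = 0.0315 × (6479/676.478) = 0.302.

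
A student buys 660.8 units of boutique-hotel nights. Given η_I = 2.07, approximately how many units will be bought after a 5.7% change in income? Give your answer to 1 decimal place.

738.8

%ΔQ ≈ η × %ΔI = 2.07 × 5.7% = 11.799%.
New Q ≈ 660.8 × (1 + 0.11799) = 738.8.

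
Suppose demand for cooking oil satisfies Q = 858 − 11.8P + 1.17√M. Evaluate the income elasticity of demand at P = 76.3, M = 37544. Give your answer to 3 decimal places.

At P = 76.3, M = 37544: Q = 184.362.
Holding P constant, ∂Q/∂M = 1.17/(2√M) = 0.00301916.
η_M = (∂Q/∂M)·(M/Q) = 0.00301916 × (37544/184.362) = 0.615.

0.615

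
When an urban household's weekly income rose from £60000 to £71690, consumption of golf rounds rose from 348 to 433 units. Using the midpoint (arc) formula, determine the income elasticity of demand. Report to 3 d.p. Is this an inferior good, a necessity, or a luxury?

1.226 (luxury)

ΔQ = 433 − 348 = 85; midpoint Q̄ = (348 + 433)/2 = 390.5.
ΔI = 71690 − 60000 = 11690; midpoint Ī = (60000 + 71690)/2 = 65845.
η = (ΔQ/Q̄) ÷ (ΔI/Ī) = (85/390.5) ÷ (11690/65845) = 1.226.
η > 1 ⇒ luxury.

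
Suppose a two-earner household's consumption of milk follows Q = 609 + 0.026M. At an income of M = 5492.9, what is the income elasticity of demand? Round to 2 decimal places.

At M = 5492.9: Q = 751.815.
dQ/dM = 0.026.
η = (dQ/dM)·(M/Q) = 0.026 × (5492.9/751.815) = 0.19.

0.19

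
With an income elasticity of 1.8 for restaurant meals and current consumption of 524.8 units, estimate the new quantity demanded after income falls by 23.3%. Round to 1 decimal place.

%ΔQ ≈ η × %ΔI = 1.8 × (-23.3%) = -41.94%.
New Q ≈ 524.8 × (1 − 0.4194) = 304.7.

304.7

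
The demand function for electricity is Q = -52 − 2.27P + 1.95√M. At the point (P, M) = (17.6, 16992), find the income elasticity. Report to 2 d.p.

0.78

At P = 17.6, M = 16992: Q = 162.237.
Holding P constant, ∂Q/∂M = 1.95/(2√M) = 0.00747967.
η_M = (∂Q/∂M)·(M/Q) = 0.00747967 × (16992/162.237) = 0.78.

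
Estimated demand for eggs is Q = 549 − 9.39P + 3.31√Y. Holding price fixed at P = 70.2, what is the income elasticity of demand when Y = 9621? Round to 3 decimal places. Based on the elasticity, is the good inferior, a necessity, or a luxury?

0.757 (necessity)

At P = 70.2, Y = 9621: Q = 214.489.
Holding P constant, ∂Q/∂Y = 3.31/(2√Y) = 0.0168728.
η_Y = (∂Q/∂Y)·(Y/Q) = 0.0168728 × (9621/214.489) = 0.757.
Since 0 < η < 1, this is a necessity.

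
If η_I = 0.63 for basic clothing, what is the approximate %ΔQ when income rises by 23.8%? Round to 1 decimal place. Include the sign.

%ΔQ ≈ η × %ΔI = 0.63 × 23.8% = 15.0%.

15.0%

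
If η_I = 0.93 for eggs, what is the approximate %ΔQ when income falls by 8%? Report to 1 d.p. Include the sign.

-7.4%

%ΔQ ≈ η × %ΔI = 0.93 × (-8%) = -7.4%.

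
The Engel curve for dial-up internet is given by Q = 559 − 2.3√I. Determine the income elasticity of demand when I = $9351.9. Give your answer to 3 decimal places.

-0.330

At I = 9351.9: Q = 336.578.
dQ/dI = -2.3/(2√I) = -0.0118918 at this income.
η = (dQ/dI)·(I/Q) = -0.0118918 × (9351.9/336.578) = -0.330.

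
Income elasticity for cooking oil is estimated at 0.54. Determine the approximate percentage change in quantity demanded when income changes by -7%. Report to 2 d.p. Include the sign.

-3.78%

%ΔQ ≈ η × %ΔI = 0.54 × (-7%) = -3.78%.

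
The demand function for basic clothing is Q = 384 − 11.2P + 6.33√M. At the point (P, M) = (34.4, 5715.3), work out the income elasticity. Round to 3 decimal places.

0.501

At P = 34.4, M = 5715.3: Q = 477.265.
Holding P constant, ∂Q/∂M = 6.33/(2√M) = 0.0418653.
η_M = (∂Q/∂M)·(M/Q) = 0.0418653 × (5715.3/477.265) = 0.501.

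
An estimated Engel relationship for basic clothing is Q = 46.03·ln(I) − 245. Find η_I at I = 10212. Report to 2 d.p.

0.26

At I = 10212: Q = 179.918.
dQ/dI = 46.03/I = 0.00450744 at this income.
η = (dQ/dI)·(I/Q) = 0.00450744 × (10212/179.918) = 0.26.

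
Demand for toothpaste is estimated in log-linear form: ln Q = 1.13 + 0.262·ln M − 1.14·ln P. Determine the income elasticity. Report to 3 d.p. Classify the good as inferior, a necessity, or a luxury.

In a log-linear demand, the coefficient on ln M is the income elasticity.
So η = 0.262.
0 < η < 1 ⇒ necessity.

0.262 (necessity)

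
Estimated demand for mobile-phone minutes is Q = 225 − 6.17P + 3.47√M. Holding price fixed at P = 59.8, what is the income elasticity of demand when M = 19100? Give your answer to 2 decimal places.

0.71

At P = 59.8, M = 19100: Q = 335.598.
Holding P constant, ∂Q/∂M = 3.47/(2√M) = 0.012554.
η_M = (∂Q/∂M)·(M/Q) = 0.012554 × (19100/335.598) = 0.71.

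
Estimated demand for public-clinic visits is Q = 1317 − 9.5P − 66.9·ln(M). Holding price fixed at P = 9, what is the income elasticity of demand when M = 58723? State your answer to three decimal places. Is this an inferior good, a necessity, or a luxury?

-0.135 (inferior good)

At P = 9, M = 58723: Q = 496.899.
Holding P constant, ∂Q/∂M = -66.9/M = -0.00113925.
η_M = (∂Q/∂M)·(M/Q) = -0.00113925 × (58723/496.899) = -0.135.
Since η < 0, this is an inferior good.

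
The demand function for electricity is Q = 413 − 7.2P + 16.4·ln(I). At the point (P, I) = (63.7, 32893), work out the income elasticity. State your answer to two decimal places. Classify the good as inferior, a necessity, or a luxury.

0.13 (necessity)

At P = 63.7, I = 32893: Q = 124.937.
Holding P constant, ∂Q/∂I = 16.4/I = 0.000498586.
η_I = (∂Q/∂I)·(I/Q) = 0.000498586 × (32893/124.937) = 0.13.
Since 0 < η < 1, this is a necessity.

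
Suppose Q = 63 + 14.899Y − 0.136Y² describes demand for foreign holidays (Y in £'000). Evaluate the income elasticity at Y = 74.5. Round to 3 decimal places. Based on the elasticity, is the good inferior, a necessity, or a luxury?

At Y = 74.5: Q = 418.1415.
dQ/dY = 14.899 − 0.272Y = -5.36500.
η = (dQ/dY)·(Y/Q) = -5.36500 × (74.5/418.1415) = -0.956.
η < 0 ⇒ inferior good.

-0.956 (inferior good)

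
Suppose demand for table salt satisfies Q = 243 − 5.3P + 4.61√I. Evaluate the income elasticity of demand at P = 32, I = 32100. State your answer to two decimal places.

0.46

At P = 32, I = 32100: Q = 899.349.
Holding P constant, ∂Q/∂I = 4.61/(2√I) = 0.0128653.
η_I = (∂Q/∂I)·(I/Q) = 0.0128653 × (32100/899.349) = 0.46.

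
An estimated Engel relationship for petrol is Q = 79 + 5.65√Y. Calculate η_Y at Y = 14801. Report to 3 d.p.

At Y = 14801: Q = 766.375.
dQ/dY = 5.65/(2√Y) = 0.0232206 at this income.
η = (dQ/dY)·(Y/Q) = 0.0232206 × (14801/766.375) = 0.448.

0.448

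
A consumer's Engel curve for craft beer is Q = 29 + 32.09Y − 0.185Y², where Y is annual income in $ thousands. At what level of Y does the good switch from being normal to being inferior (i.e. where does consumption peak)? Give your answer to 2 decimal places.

dQ/dY = 32.09 − 0.37Y.
The good is inferior where dQ/dY < 0. Setting dQ/dY = 0 gives Y = 32.09 / 0.37 = 86.73.

86.73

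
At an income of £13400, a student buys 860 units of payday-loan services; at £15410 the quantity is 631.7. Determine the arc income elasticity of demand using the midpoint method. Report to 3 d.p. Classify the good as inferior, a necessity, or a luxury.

ΔQ = 631.7 − 860 = -228.3; midpoint Q̄ = (860 + 631.7)/2 = 745.85.
ΔI = 15410 − 13400 = 2010; midpoint Ī = (13400 + 15410)/2 = 14405.
η = (ΔQ/Q̄) ÷ (ΔI/Ī) = (-228.3/745.85) ÷ (2010/14405) = -2.194.
η < 0 ⇒ inferior good.

-2.194 (inferior good)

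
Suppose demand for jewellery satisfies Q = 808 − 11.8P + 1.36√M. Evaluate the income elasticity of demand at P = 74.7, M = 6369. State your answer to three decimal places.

1.547

At P = 74.7, M = 6369: Q = 35.076.
Holding P constant, ∂Q/∂M = 1.36/(2√M) = 0.00852066.
η_M = (∂Q/∂M)·(M/Q) = 0.00852066 × (6369/35.076) = 1.547.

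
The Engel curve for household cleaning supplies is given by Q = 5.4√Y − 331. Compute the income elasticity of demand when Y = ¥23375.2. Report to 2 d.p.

0.83

At Y = 23375.2: Q = 494.603.
dQ/dY = 5.4/(2√Y) = 0.0176598 at this income.
η = (dQ/dY)·(Y/Q) = 0.0176598 × (23375.2/494.603) = 0.83.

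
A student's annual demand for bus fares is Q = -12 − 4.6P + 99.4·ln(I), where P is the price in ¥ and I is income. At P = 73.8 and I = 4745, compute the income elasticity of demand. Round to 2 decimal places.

At P = 73.8, I = 4745: Q = 489.926.
Holding P constant, ∂Q/∂I = 99.4/I = 0.0209484.
η_I = (∂Q/∂I)·(I/Q) = 0.0209484 × (4745/489.926) = 0.20.

0.20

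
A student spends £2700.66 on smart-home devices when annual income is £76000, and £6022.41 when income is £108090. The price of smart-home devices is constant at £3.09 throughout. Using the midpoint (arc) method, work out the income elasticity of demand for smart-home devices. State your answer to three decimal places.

2.185

With a constant price, Q₁ = 2700.66/3.09 = 874.000 and Q₂ = 6022.41/3.09 = 1949.000 (equivalently, work directly with expenditure since P cancels).
Midpoint %ΔQ = (6022.41 − 2700.66)/4361.54 = 0.76160; midpoint %ΔI = (108090 − 76000)/92045 = 0.34863.
η = 0.76160 / 0.34863 = 2.185.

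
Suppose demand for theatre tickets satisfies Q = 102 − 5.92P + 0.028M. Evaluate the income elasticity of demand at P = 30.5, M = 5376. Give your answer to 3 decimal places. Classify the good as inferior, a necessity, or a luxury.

At P = 30.5, M = 5376: Q = 71.968.
Holding P constant, ∂Q/∂M = 0.028.
η_M = (∂Q/∂M)·(M/Q) = 0.028 × (5376/71.968) = 2.092.
Since η > 1, this is a luxury.

2.092 (luxury)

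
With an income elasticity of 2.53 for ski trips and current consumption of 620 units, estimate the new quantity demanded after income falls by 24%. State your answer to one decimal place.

%ΔQ ≈ η × %ΔI = 2.53 × (-24%) = -60.72%.
New Q ≈ 620 × (1 − 0.6072) = 243.5.

243.5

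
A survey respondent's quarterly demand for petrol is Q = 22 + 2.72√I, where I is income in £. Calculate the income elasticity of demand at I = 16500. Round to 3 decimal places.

0.470

At I = 16500: Q = 371.390.
dQ/dI = 2.72/(2√I) = 0.0105876 at this income.
η = (dQ/dI)·(I/Q) = 0.0105876 × (16500/371.390) = 0.470.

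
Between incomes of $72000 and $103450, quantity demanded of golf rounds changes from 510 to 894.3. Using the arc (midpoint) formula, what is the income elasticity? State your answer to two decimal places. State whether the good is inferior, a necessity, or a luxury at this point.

1.53 (luxury)

ΔQ = 894.3 − 510 = 384.3; midpoint Q̄ = (510 + 894.3)/2 = 702.15.
ΔI = 103450 − 72000 = 31450; midpoint Ī = (72000 + 103450)/2 = 87725.
η = (ΔQ/Q̄) ÷ (ΔI/Ī) = (384.3/702.15) ÷ (31450/87725) = 1.53.
η > 1 ⇒ luxury.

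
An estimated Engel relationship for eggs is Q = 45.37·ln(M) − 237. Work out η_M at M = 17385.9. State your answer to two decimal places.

0.22

At M = 17385.9: Q = 205.966.
dQ/dM = 45.37/M = 0.00260959 at this income.
η = (dQ/dM)·(M/Q) = 0.00260959 × (17385.9/205.966) = 0.22.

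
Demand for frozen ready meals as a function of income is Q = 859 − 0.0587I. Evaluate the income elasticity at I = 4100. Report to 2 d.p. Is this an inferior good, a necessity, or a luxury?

-0.39 (inferior good)

At I = 4100: Q = 618.330.
dQ/dI = −0.0587.
η = (dQ/dI)·(I/Q) = -0.0587 × (4100/618.330) = -0.39.
Since η < 0, the good is an inferior good.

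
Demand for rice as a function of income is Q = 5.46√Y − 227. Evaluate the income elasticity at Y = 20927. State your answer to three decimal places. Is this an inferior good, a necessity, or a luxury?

At Y = 20927: Q = 562.853.
dQ/dY = 5.46/(2√Y) = 0.0188716 at this income.
η = (dQ/dY)·(Y/Q) = 0.0188716 × (20927/562.853) = 0.702.
Since 0 < η < 1, the good is a necessity.

0.702 (necessity)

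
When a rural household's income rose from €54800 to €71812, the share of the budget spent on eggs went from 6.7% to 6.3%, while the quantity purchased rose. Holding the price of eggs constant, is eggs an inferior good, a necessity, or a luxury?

Quantity rises but the budget share falls as income rises, so 0 < η < 1.

necessity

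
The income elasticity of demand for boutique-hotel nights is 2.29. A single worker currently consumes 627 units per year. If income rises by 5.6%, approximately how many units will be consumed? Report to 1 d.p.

%ΔQ ≈ η × %ΔI = 2.29 × 5.6% = 12.824%.
New Q ≈ 627 × (1 + 0.12824) = 707.4.

707.4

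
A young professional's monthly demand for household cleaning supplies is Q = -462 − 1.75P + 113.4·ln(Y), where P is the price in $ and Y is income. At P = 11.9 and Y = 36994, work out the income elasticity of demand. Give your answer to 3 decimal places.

At P = 11.9, Y = 36994: Q = 709.974.
Holding P constant, ∂Q/∂Y = 113.4/Y = 0.00306536.
η_Y = (∂Q/∂Y)·(Y/Q) = 0.00306536 × (36994/709.974) = 0.160.

0.160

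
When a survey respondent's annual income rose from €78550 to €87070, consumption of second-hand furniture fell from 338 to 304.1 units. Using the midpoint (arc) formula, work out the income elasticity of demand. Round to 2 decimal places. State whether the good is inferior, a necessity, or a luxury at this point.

-1.03 (inferior good)

ΔQ = 304.1 − 338 = -33.9; midpoint Q̄ = (338 + 304.1)/2 = 321.05.
ΔI = 87070 − 78550 = 8520; midpoint Ī = (78550 + 87070)/2 = 82810.
η = (ΔQ/Q̄) ÷ (ΔI/Ī) = (-33.9/321.05) ÷ (8520/82810) = -1.03.
η < 0 ⇒ inferior good.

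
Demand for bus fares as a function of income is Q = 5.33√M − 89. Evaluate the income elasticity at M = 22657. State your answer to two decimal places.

At M = 22657: Q = 713.285.
dQ/dM = 5.33/(2√M) = 0.017705 at this income.
η = (dQ/dM)·(M/Q) = 0.017705 × (22657/713.285) = 0.56.

0.56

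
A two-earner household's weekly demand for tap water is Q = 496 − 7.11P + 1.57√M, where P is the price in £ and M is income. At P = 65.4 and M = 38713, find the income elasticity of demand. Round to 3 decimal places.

0.454

At P = 65.4, M = 38713: Q = 339.913.
Holding P constant, ∂Q/∂M = 1.57/(2√M) = 0.00398971.
η_M = (∂Q/∂M)·(M/Q) = 0.00398971 × (38713/339.913) = 0.454.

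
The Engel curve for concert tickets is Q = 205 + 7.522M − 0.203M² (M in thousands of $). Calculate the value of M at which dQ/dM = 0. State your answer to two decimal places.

18.53

dQ/dM = 7.522 − 0.406M.
The good is inferior where dQ/dM < 0. Setting dQ/dM = 0 gives M = 7.522 / 0.406 = 18.53.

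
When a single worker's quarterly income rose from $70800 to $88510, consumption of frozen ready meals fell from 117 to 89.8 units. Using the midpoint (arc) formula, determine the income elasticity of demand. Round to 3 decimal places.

ΔQ = 89.8 − 117 = -27.2; midpoint Q̄ = (117 + 89.8)/2 = 103.4.
ΔI = 88510 − 70800 = 17710; midpoint Ī = (70800 + 88510)/2 = 79655.
η = (ΔQ/Q̄) ÷ (ΔI/Ī) = (-27.2/103.4) ÷ (17710/79655) = -1.183.

-1.183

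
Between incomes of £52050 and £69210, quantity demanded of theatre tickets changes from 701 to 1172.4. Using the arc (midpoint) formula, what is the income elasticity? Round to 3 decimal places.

1.778

ΔQ = 1172.4 − 701 = 471.4; midpoint Q̄ = (701 + 1172.4)/2 = 936.7.
ΔI = 69210 − 52050 = 17160; midpoint Ī = (52050 + 69210)/2 = 60630.
η = (ΔQ/Q̄) ÷ (ΔI/Ī) = (471.4/936.7) ÷ (17160/60630) = 1.778.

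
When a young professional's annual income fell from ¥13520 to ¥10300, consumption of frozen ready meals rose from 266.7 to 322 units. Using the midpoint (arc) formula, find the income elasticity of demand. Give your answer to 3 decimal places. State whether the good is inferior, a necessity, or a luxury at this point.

-0.695 (inferior good)

ΔQ = 322 − 266.7 = 55.3; midpoint Q̄ = (266.7 + 322)/2 = 294.35.
ΔI = 10300 − 13520 = -3220; midpoint Ī = (13520 + 10300)/2 = 11910.
η = (ΔQ/Q̄) ÷ (ΔI/Ī) = (55.3/294.35) ÷ (-3220/11910) = -0.695.
η < 0 ⇒ inferior good.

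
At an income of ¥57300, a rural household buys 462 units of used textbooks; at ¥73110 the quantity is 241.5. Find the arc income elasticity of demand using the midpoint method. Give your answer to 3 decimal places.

-2.585

ΔQ = 241.5 − 462 = -220.5; midpoint Q̄ = (462 + 241.5)/2 = 351.75.
ΔI = 73110 − 57300 = 15810; midpoint Ī = (57300 + 73110)/2 = 65205.
η = (ΔQ/Q̄) ÷ (ΔI/Ī) = (-220.5/351.75) ÷ (15810/65205) = -2.585.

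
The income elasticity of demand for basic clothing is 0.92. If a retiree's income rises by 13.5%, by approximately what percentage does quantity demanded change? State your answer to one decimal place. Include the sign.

12.4%

%ΔQ ≈ η × %ΔI = 0.92 × 13.5% = 12.4%.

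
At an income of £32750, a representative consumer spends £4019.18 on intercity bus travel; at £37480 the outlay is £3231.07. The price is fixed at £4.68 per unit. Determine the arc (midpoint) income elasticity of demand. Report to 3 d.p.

With a constant price, Q₁ = 4019.18/4.68 = 858.799 and Q₂ = 3231.07/4.68 = 690.400 (equivalently, work directly with expenditure since P cancels).
Midpoint %ΔQ = (3231.07 − 4019.18)/3625.13 = -0.21740; midpoint %ΔI = (37480 − 32750)/35115 = 0.13470.
η = -0.21740 / 0.13470 = -1.614.

-1.614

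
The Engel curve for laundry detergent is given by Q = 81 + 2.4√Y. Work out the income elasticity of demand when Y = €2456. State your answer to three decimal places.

0.297

At Y = 2456: Q = 199.939.
dQ/dY = 2.4/(2√Y) = 0.024214 at this income.
η = (dQ/dY)·(Y/Q) = 0.024214 × (2456/199.939) = 0.297.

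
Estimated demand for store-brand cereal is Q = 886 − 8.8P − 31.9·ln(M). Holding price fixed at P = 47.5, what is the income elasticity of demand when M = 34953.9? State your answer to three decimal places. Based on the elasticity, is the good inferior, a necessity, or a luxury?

-0.238 (inferior good)

At P = 47.5, M = 34953.9: Q = 134.269.
Holding P constant, ∂Q/∂M = -31.9/M = -0.000912631.
η_M = (∂Q/∂M)·(M/Q) = -0.000912631 × (34953.9/134.269) = -0.238.
Since η < 0, this is an inferior good.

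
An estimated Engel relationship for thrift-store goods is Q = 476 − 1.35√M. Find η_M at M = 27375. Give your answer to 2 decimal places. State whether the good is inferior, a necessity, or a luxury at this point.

-0.44 (inferior good)

At M = 27375: Q = 252.637.
dQ/dM = -1.35/(2√M) = -0.00407969 at this income.
η = (dQ/dM)·(M/Q) = -0.00407969 × (27375/252.637) = -0.44.
Since η < 0, the good is an inferior good.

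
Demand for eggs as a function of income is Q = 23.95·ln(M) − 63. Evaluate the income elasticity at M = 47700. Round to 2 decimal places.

0.12

At M = 47700: Q = 195.006.
dQ/dM = 23.95/M = 0.000502096 at this income.
η = (dQ/dM)·(M/Q) = 0.000502096 × (47700/195.006) = 0.12.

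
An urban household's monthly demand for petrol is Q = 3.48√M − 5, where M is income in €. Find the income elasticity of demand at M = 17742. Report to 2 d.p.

0.51

At M = 17742: Q = 458.533.
dQ/dM = 3.48/(2√M) = 0.0130632 at this income.
η = (dQ/dM)·(M/Q) = 0.0130632 × (17742/458.533) = 0.51.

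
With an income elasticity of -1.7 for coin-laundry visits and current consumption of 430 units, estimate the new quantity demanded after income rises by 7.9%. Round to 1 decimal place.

372.3

%ΔQ ≈ η × %ΔI = -1.7 × 7.9% = -13.43%.
New Q ≈ 430 × (1 − 0.1343) = 372.3.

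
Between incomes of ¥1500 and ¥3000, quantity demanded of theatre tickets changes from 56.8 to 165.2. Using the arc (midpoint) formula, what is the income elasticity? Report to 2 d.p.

1.46

ΔQ = 165.2 − 56.8 = 108.4; midpoint Q̄ = (56.8 + 165.2)/2 = 111.
ΔI = 3000 − 1500 = 1500; midpoint Ī = (1500 + 3000)/2 = 2250.
η = (ΔQ/Q̄) ÷ (ΔI/Ī) = (108.4/111) ÷ (1500/2250) = 1.46.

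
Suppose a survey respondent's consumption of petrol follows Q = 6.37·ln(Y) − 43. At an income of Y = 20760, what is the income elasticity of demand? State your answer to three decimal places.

At Y = 20760: Q = 20.323.
dQ/dY = 6.37/Y = 0.00030684 at this income.
η = (dQ/dY)·(Y/Q) = 0.00030684 × (20760/20.323) = 0.313.

0.313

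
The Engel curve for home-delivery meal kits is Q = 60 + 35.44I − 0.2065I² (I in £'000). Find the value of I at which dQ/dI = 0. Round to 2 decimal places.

dQ/dI = 35.44 − 0.413I.
The good is inferior where dQ/dI < 0. Setting dQ/dI = 0 gives I = 35.44 / 0.413 = 85.81.

85.81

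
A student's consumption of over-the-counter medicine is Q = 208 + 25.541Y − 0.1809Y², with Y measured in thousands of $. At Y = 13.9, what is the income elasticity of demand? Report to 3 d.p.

At Y = 13.9: Q = 528.0682.
dQ/dY = 25.541 − 0.3618Y = 20.51198.
η = (dQ/dY)·(Y/Q) = 20.51198 × (13.9/528.0682) = 0.540.

0.540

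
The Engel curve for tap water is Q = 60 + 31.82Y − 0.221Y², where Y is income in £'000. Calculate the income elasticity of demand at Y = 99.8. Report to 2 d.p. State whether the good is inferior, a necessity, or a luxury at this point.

-1.19 (inferior good)

At Y = 99.8: Q = 1034.4672.
dQ/dY = 31.82 − 0.442Y = -12.29160.
η = (dQ/dY)·(Y/Q) = -12.29160 × (99.8/1034.4672) = -1.19.
η < 0 ⇒ inferior good.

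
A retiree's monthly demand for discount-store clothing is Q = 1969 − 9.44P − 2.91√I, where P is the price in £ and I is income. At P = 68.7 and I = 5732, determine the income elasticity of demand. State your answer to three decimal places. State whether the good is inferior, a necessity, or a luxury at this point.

At P = 68.7, I = 5732: Q = 1100.156.
Holding P constant, ∂Q/∂I = -2.91/(2√I) = -0.0192181.
η_I = (∂Q/∂I)·(I/Q) = -0.0192181 × (5732/1100.156) = -0.100.
Since η < 0, this is an inferior good.

-0.100 (inferior good)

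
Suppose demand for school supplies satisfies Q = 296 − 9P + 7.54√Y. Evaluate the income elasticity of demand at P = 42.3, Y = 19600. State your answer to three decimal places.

At P = 42.3, Y = 19600: Q = 970.900.
Holding P constant, ∂Q/∂Y = 7.54/(2√Y) = 0.0269286.
η_Y = (∂Q/∂Y)·(Y/Q) = 0.0269286 × (19600/970.900) = 0.544.

0.544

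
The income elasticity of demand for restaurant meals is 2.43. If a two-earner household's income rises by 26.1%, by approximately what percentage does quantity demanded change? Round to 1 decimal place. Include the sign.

%ΔQ ≈ η × %ΔI = 2.43 × 26.1% = 63.4%.

63.4%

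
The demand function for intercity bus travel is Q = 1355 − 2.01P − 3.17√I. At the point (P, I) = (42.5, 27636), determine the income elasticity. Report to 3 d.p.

At P = 42.5, I = 27636: Q = 742.592.
Holding P constant, ∂Q/∂I = -3.17/(2√I) = -0.00953436.
η_I = (∂Q/∂I)·(I/Q) = -0.00953436 × (27636/742.592) = -0.355.

-0.355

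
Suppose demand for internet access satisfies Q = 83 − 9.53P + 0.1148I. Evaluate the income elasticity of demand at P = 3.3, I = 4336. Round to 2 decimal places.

At P = 3.3, I = 4336: Q = 549.324.
Holding P constant, ∂Q/∂I = 0.1148.
η_I = (∂Q/∂I)·(I/Q) = 0.1148 × (4336/549.324) = 0.91.

0.91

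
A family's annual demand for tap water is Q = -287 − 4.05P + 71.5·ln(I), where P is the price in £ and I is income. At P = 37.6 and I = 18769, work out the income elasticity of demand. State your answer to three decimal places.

At P = 37.6, I = 18769: Q = 264.277.
Holding P constant, ∂Q/∂I = 71.5/I = 0.00380947.
η_I = (∂Q/∂I)·(I/Q) = 0.00380947 × (18769/264.277) = 0.271.

0.271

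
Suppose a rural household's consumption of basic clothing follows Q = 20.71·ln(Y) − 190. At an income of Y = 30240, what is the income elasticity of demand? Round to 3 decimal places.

0.875

At Y = 30240: Q = 23.663.
dQ/dY = 20.71/Y = 0.000684854 at this income.
η = (dQ/dY)·(Y/Q) = 0.000684854 × (30240/23.663) = 0.875.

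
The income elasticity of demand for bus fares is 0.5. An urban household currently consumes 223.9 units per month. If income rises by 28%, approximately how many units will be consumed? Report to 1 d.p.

%ΔQ ≈ η × %ΔI = 0.5 × 28% = 14%.
New Q ≈ 223.9 × (1 + 0.14) = 255.2.

255.2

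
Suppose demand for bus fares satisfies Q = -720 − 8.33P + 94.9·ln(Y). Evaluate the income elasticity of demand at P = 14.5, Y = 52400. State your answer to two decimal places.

At P = 14.5, Y = 52400: Q = 190.461.
Holding P constant, ∂Q/∂Y = 94.9/Y = 0.00181107.
η_Y = (∂Q/∂Y)·(Y/Q) = 0.00181107 × (52400/190.461) = 0.50.

0.50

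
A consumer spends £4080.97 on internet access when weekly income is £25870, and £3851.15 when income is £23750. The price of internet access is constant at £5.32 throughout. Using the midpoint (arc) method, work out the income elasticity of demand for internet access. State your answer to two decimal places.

With a constant price, Q₁ = 4080.97/5.32 = 767.100 and Q₂ = 3851.15/5.32 = 723.900 (equivalently, work directly with expenditure since P cancels).
Midpoint %ΔQ = (3851.15 − 4080.97)/3966.06 = -0.05795; midpoint %ΔI = (23750 − 25870)/24810 = -0.08545.
η = -0.05795 / -0.08545 = 0.68.

0.68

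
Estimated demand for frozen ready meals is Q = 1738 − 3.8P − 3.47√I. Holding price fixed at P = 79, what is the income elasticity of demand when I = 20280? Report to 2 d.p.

-0.26

At P = 79, I = 20280: Q = 943.645.
Holding P constant, ∂Q/∂I = -3.47/(2√I) = -0.0121833.
η_I = (∂Q/∂I)·(I/Q) = -0.0121833 × (20280/943.645) = -0.26.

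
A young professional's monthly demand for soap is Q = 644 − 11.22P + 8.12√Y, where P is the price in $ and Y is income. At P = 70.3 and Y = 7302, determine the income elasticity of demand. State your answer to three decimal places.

At P = 70.3, Y = 7302: Q = 549.102.
Holding P constant, ∂Q/∂Y = 8.12/(2√Y) = 0.0475122.
η_Y = (∂Q/∂Y)·(Y/Q) = 0.0475122 × (7302/549.102) = 0.632.

0.632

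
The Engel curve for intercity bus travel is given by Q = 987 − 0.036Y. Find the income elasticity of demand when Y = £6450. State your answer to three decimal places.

At Y = 6450: Q = 754.800.
dQ/dY = −0.036.
η = (dQ/dY)·(Y/Q) = -0.036 × (6450/754.800) = -0.308.

-0.308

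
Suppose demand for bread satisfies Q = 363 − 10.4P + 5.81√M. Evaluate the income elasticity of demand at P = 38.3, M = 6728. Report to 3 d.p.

0.540

At P = 38.3, M = 6728: Q = 441.242.
Holding P constant, ∂Q/∂M = 5.81/(2√M) = 0.0354163.
η_M = (∂Q/∂M)·(M/Q) = 0.0354163 × (6728/441.242) = 0.540.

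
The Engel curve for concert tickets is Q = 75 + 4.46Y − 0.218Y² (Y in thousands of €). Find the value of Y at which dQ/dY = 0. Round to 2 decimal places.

10.23

dQ/dY = 4.46 − 0.436Y.
The good is inferior where dQ/dY < 0. Setting dQ/dY = 0 gives Y = 4.46 / 0.436 = 10.23.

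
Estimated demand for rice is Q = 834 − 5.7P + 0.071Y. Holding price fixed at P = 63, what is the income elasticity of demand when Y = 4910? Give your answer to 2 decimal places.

At P = 63, Y = 4910: Q = 823.510.
Holding P constant, ∂Q/∂Y = 0.071.
η_Y = (∂Q/∂Y)·(Y/Q) = 0.071 × (4910/823.510) = 0.42.

0.42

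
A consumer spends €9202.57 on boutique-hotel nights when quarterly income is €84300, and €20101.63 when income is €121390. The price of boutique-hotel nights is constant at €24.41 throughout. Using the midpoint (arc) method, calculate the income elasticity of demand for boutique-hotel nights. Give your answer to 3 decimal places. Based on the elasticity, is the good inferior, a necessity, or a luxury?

With a constant price, Q₁ = 9202.57/24.41 = 377.000 and Q₂ = 20101.63/24.41 = 823.500 (equivalently, work directly with expenditure since P cancels).
Midpoint %ΔQ = (20101.63 − 9202.57)/14652.10 = 0.74386; midpoint %ΔI = (121390 − 84300)/102845 = 0.36064.
η = 0.74386 / 0.36064 = 2.063.
η > 1 ⇒ luxury.

2.063 (luxury)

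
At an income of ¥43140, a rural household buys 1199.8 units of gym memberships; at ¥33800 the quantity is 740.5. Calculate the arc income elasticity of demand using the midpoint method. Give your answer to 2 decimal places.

ΔQ = 740.5 − 1199.8 = -459.3; midpoint Q̄ = (1199.8 + 740.5)/2 = 970.15.
ΔI = 33800 − 43140 = -9340; midpoint Ī = (43140 + 33800)/2 = 38470.
η = (ΔQ/Q̄) ÷ (ΔI/Ī) = (-459.3/970.15) ÷ (-9340/38470) = 1.95.

1.95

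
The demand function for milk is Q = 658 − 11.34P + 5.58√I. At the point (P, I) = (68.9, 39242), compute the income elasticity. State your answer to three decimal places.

0.563

At P = 68.9, I = 39242: Q = 982.049.
Holding P constant, ∂Q/∂I = 5.58/(2√I) = 0.0140841.
η_I = (∂Q/∂I)·(I/Q) = 0.0140841 × (39242/982.049) = 0.563.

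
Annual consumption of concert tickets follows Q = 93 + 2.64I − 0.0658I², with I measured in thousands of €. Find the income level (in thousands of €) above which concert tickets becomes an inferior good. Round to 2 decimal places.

dQ/dI = 2.64 − 0.1316I.
The good is inferior where dQ/dI < 0. Setting dQ/dI = 0 gives I = 2.64 / 0.1316 = 20.06.

20.06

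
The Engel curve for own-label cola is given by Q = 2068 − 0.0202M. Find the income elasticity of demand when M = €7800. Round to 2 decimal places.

-0.08

At M = 7800: Q = 1910.440.
dQ/dM = −0.0202.
η = (dQ/dM)·(M/Q) = -0.0202 × (7800/1910.440) = -0.08.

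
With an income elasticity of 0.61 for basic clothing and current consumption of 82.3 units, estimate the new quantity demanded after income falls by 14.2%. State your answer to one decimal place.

%ΔQ ≈ η × %ΔI = 0.61 × (-14.2%) = -8.662%.
New Q ≈ 82.3 × (1 − 0.08662) = 75.2.

75.2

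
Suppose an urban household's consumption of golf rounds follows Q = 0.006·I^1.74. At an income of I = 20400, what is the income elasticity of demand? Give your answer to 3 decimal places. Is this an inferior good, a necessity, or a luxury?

For Q = A·I^β the income elasticity is constant and equal to β.
Here β = 1.74, so η = 1.740.
Since η > 1, the good is a luxury.

1.740 (luxury)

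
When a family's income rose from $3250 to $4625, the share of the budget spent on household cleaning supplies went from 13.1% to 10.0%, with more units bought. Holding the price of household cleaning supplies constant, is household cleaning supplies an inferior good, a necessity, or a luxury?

necessity

Quantity rises but the budget share falls as income rises, so 0 < η < 1.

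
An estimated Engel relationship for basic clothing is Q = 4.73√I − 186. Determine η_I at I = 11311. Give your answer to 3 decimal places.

At I = 11311: Q = 317.051.
dQ/dI = 4.73/(2√I) = 0.0222372 at this income.
η = (dQ/dI)·(I/Q) = 0.0222372 × (11311/317.051) = 0.793.

0.793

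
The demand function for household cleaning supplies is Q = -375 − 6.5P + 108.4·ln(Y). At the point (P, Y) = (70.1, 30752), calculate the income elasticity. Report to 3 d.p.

0.374

At P = 70.1, Y = 30752: Q = 289.524.
Holding P constant, ∂Q/∂Y = 108.4/Y = 0.00352497.
η_Y = (∂Q/∂Y)·(Y/Q) = 0.00352497 × (30752/289.524) = 0.374.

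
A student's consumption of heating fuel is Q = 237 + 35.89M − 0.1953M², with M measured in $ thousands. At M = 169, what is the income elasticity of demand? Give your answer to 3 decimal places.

At M = 169: Q = 724.4467.
dQ/dM = 35.89 − 0.3906M = -30.12140.
η = (dQ/dM)·(M/Q) = -30.12140 × (169/724.4467) = -7.027.

-7.027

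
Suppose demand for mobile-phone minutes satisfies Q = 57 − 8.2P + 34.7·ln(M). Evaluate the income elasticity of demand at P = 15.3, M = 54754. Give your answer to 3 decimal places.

0.112

At P = 15.3, M = 54754: Q = 310.138.
Holding P constant, ∂Q/∂M = 34.7/M = 0.000633744.
η_M = (∂Q/∂M)·(M/Q) = 0.000633744 × (54754/310.138) = 0.112.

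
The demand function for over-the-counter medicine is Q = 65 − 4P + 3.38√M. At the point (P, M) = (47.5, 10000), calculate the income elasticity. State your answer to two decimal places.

0.79

At P = 47.5, M = 10000: Q = 213.000.
Holding P constant, ∂Q/∂M = 3.38/(2√M) = 0.0169.
η_M = (∂Q/∂M)·(M/Q) = 0.0169 × (10000/213.000) = 0.79.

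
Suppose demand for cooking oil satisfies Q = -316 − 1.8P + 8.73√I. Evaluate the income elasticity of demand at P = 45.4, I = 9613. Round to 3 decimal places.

At P = 45.4, I = 9613: Q = 458.221.
Holding P constant, ∂Q/∂I = 8.73/(2√I) = 0.04452.
η_I = (∂Q/∂I)·(I/Q) = 0.04452 × (9613/458.221) = 0.934.

0.934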